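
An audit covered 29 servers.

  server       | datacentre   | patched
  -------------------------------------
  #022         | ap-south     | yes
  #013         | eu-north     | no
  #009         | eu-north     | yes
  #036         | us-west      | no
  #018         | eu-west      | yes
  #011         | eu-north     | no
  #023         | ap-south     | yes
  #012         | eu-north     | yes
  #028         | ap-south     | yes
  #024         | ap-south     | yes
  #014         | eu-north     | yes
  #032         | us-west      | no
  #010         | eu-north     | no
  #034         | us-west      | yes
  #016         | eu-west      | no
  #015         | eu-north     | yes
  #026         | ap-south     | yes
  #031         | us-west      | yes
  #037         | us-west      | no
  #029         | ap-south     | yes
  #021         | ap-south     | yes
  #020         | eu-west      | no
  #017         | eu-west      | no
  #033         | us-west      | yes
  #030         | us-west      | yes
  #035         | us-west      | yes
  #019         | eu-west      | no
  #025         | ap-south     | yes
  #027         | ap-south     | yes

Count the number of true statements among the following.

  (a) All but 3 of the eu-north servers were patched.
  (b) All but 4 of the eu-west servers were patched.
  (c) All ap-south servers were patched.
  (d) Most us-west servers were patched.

(a) eu-north: |A| = 7, |A ∩ B| = 4; needs |A ∖ B| = 3 — true.
(b) eu-west: |A| = 5, |A ∩ B| = 1; needs |A ∖ B| = 4 — true.
(c) ap-south: |A| = 9, |A ∩ B| = 9; needs A ⊆ B, i.e. every element of A is in B (|A ∖ B| = 0) — true.
(d) us-west: |A| = 8, |A ∩ B| = 5; needs |A ∩ B| > |A ∖ B| — true.

4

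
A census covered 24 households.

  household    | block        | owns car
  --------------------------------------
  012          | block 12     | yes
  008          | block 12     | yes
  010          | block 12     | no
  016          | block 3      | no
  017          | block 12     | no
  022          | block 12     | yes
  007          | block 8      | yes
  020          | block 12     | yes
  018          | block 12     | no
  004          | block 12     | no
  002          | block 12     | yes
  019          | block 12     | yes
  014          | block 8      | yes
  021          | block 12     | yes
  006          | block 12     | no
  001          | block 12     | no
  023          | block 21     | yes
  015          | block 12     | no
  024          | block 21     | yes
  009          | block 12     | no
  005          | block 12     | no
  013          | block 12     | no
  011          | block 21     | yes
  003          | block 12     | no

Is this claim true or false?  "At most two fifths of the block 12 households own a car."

The determiner here denotes the relation: |A ∩ B| / |A| ≤ 2/5.
|A| = 18, |A ∩ B| = 7, |A ∖ B| = 11.
|A ∩ B|/|A| = 7/18, so the statement is true.

True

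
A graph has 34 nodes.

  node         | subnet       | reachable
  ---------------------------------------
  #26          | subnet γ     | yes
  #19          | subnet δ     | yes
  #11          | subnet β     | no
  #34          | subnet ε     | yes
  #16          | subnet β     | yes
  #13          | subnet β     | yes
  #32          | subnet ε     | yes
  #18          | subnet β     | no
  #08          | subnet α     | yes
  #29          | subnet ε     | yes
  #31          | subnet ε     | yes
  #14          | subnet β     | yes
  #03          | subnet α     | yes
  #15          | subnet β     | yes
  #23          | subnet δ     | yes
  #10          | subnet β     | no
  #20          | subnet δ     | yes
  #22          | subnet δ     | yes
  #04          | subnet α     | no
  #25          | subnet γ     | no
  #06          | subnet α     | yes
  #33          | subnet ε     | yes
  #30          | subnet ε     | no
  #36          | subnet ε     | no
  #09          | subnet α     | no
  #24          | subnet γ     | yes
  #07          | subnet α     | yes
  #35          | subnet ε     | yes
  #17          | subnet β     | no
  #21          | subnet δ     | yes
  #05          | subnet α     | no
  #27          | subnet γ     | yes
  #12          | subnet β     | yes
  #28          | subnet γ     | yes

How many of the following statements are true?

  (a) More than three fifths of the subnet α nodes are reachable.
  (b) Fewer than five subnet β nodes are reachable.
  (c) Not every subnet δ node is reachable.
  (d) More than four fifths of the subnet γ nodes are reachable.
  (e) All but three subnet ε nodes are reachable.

0

(a) subnet α: |A| = 7, |A ∩ B| = 4; needs |A ∩ B| / |A| > 3/5 — false.
(b) subnet β: |A| = 9, |A ∩ B| = 5; needs |A ∩ B| < 5 — false.
(c) subnet δ: |A| = 5, |A ∩ B| = 5; needs A ⊄ B (|A ∖ B| ≥ 1) — false.
(d) subnet γ: |A| = 5, |A ∩ B| = 4; needs |A ∩ B| / |A| > 4/5 — false.
(e) subnet ε: |A| = 8, |A ∩ B| = 6; needs |A ∖ B| = 3 — false.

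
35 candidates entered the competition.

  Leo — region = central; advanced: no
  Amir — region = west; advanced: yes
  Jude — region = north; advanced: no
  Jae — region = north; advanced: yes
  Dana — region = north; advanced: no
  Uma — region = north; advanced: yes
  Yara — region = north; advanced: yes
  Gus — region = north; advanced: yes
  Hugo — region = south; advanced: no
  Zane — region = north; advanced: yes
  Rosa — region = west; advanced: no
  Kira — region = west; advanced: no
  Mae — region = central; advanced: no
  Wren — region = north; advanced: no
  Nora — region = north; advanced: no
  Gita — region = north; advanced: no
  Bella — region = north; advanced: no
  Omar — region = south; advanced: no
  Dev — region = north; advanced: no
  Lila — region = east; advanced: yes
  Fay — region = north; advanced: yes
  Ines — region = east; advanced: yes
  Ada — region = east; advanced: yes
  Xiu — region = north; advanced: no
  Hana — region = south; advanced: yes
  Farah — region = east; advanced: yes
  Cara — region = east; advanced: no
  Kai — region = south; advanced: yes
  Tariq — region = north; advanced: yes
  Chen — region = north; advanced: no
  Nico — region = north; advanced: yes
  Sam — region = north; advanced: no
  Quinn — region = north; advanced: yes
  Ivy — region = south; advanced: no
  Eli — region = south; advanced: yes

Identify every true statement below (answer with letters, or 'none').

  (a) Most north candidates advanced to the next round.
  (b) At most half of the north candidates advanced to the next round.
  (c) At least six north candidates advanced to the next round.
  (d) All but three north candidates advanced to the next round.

(b), (c)

|A| = 19, |A ∩ B| = 9, |A ∖ B| = 10.
(a) |A ∩ B| > |A ∖ B|: fails.
(b) |A ∩ B| ≤ |A ∖ B|: holds.
(c) |A ∩ B| ≥ 6: holds.
(d) |A ∖ B| = 3: fails.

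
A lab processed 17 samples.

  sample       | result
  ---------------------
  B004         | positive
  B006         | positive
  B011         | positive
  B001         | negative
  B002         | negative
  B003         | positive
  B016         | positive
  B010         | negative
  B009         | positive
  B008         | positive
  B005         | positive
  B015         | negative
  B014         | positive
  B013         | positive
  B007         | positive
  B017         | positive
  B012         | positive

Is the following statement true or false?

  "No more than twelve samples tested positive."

False

Truth condition: |A ∩ B| ≤ 12.
|A| = 17, |A ∩ B| = 13, |A ∖ B| = 4.
|A ∩ B| = 13, so the statement is false.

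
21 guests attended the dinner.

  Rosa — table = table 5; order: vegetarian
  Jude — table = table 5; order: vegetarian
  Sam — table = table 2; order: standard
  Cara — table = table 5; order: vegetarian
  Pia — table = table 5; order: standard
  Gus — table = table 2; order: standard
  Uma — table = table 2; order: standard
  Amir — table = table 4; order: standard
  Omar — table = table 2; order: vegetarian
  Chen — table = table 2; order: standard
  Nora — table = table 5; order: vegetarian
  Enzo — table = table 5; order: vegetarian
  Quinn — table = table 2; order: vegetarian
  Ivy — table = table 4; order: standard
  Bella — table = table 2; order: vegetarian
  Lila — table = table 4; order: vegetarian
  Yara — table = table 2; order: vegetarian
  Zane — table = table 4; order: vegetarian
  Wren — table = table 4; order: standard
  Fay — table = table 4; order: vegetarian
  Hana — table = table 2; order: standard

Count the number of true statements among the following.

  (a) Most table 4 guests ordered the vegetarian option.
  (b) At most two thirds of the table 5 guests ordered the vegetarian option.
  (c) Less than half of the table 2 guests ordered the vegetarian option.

1

(a) table 4: |A| = 6, |A ∩ B| = 3; needs |A ∩ B| > |A ∖ B| — false.
(b) table 5: |A| = 6, |A ∩ B| = 5; needs |A ∩ B| / |A| ≤ 2/3 — false.
(c) table 2: |A| = 9, |A ∩ B| = 4; needs |A ∩ B| < |A ∖ B| — true.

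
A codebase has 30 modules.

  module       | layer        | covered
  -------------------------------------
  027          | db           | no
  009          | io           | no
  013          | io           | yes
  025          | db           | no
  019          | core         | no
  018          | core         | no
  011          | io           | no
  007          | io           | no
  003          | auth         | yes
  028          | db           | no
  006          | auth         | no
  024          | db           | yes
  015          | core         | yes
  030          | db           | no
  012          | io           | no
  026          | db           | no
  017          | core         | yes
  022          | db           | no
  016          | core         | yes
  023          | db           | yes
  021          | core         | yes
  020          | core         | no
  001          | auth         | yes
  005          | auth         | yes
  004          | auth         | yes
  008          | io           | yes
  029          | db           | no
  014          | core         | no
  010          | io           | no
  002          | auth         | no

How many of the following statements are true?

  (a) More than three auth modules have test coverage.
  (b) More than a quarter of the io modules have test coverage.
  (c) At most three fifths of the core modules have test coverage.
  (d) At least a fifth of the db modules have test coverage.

(a) auth: |A| = 6, |A ∩ B| = 4; needs |A ∩ B| > 3 — true.
(b) io: |A| = 7, |A ∩ B| = 2; needs |A ∩ B| / |A| > 1/4 — true.
(c) core: |A| = 8, |A ∩ B| = 4; needs |A ∩ B| / |A| ≤ 3/5 — true.
(d) db: |A| = 9, |A ∩ B| = 2; needs |A ∩ B| / |A| ≥ 1/5 — true.

4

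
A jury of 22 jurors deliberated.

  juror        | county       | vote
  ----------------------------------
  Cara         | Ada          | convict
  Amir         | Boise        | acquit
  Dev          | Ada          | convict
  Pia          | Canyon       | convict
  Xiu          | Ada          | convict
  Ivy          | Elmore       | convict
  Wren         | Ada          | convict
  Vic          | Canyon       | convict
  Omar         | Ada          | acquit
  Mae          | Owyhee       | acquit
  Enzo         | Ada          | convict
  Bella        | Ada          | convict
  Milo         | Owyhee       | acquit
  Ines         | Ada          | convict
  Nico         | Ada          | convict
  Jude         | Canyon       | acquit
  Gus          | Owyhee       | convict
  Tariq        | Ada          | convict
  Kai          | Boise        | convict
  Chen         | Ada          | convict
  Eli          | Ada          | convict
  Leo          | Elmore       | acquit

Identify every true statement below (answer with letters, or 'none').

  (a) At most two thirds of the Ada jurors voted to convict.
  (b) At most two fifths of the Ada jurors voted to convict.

none

|A| = 12, |A ∩ B| = 11, |A ∖ B| = 1.
(a) |A ∩ B| / |A| ≤ 2/3: fails.
(b) |A ∩ B| / |A| ≤ 2/5: fails.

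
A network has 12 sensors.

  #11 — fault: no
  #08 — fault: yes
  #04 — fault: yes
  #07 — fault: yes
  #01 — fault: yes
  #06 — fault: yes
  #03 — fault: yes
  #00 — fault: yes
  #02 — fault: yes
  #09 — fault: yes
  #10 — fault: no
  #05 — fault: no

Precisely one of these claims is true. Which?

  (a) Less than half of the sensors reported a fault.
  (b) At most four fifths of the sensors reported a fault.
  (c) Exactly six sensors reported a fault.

|A| = 12, |A ∩ B| = 9, |A ∖ B| = 3.
(a) requires |A ∩ B| < |A ∖ B|: false.
(b) requires |A ∩ B| / |A| ≤ 4/5: true.
(c) requires |A ∩ B| = 6: false.

(b)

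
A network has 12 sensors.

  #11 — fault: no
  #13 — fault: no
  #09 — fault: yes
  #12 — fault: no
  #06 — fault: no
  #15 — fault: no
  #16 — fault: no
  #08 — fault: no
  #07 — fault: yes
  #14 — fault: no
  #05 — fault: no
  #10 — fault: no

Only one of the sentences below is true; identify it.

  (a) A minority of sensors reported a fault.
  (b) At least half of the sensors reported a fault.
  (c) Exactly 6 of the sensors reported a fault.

|A| = 12, |A ∩ B| = 2, |A ∖ B| = 10.
(a) requires |A ∩ B| < |A ∖ B|: true.
(b) requires |A ∩ B| ≥ |A ∖ B|: false.
(c) requires |A ∩ B| = 6: false.

(a)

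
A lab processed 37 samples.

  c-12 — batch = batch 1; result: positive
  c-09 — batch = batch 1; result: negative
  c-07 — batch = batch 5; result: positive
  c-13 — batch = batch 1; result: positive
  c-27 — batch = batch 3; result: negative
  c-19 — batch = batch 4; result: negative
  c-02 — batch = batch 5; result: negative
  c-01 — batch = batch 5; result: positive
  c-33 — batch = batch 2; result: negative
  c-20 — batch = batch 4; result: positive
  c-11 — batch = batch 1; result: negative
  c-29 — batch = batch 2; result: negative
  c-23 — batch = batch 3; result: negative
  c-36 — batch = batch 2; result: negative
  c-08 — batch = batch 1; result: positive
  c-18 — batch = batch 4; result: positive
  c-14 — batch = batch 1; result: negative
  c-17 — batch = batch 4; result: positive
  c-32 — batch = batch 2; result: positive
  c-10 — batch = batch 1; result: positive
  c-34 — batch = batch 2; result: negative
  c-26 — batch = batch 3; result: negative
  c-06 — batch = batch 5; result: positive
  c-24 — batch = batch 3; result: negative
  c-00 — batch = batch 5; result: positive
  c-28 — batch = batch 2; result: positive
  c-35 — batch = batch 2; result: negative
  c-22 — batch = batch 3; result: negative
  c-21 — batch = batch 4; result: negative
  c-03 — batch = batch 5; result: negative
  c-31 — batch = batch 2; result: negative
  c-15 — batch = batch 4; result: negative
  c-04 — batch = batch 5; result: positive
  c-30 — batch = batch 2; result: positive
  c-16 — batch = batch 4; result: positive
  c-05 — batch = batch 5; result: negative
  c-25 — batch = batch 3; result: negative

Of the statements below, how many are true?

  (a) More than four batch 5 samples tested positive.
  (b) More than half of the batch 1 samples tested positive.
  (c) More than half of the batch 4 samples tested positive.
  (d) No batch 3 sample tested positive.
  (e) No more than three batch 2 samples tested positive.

5

(a) batch 5: |A| = 8, |A ∩ B| = 5; needs |A ∩ B| > 4 — true.
(b) batch 1: |A| = 7, |A ∩ B| = 4; needs |A ∩ B| > |A ∖ B| — true.
(c) batch 4: |A| = 7, |A ∩ B| = 4; needs |A ∩ B| > |A ∖ B| — true.
(d) batch 3: |A| = 6, |A ∩ B| = 0; needs A ∩ B = ∅ (|A ∩ B| = 0) — true.
(e) batch 2: |A| = 9, |A ∩ B| = 3; needs |A ∩ B| ≤ 3 — true.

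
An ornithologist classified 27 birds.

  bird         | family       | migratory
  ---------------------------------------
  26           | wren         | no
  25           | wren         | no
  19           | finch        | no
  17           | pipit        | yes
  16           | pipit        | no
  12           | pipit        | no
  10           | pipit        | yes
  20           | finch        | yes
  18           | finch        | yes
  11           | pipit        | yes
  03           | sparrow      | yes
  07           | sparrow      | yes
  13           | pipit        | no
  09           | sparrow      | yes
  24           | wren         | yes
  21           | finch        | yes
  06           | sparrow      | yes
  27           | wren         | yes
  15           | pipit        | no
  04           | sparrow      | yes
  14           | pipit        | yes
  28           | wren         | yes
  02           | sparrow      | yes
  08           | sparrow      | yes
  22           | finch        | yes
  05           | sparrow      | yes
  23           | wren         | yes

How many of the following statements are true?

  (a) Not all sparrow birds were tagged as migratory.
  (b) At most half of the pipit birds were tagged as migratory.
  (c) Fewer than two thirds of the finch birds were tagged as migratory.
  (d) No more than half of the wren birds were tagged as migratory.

(a) sparrow: |A| = 8, |A ∩ B| = 8; needs A ⊄ B (|A ∖ B| ≥ 1) — false.
(b) pipit: |A| = 8, |A ∩ B| = 4; needs |A ∩ B| ≤ |A ∖ B| — true.
(c) finch: |A| = 5, |A ∩ B| = 4; needs |A ∩ B| / |A| < 2/3 — false.
(d) wren: |A| = 6, |A ∩ B| = 4; needs |A ∩ B| ≤ |A ∖ B| — false.

1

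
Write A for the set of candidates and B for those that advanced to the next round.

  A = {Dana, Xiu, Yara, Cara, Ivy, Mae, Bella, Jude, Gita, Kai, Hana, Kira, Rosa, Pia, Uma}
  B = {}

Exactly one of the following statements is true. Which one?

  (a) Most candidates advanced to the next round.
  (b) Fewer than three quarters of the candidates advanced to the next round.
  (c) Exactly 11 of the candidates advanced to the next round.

|A| = 15, |A ∩ B| = 0, |A ∖ B| = 15.
(a) requires |A ∩ B| > |A ∖ B|: false.
(b) requires |A ∩ B| / |A| < 3/4: true.
(c) requires |A ∩ B| = 11: false.

(b)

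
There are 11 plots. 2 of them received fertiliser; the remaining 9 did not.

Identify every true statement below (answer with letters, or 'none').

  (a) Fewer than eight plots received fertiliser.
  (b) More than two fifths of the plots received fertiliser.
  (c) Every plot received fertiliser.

|A| = 11, |A ∩ B| = 2, |A ∖ B| = 9.
(a) |A ∩ B| < 8: holds.
(b) |A ∩ B| / |A| > 2/5: fails.
(c) A ⊆ B, i.e. every element of A is in B (|A ∖ B| = 0): fails.

(a)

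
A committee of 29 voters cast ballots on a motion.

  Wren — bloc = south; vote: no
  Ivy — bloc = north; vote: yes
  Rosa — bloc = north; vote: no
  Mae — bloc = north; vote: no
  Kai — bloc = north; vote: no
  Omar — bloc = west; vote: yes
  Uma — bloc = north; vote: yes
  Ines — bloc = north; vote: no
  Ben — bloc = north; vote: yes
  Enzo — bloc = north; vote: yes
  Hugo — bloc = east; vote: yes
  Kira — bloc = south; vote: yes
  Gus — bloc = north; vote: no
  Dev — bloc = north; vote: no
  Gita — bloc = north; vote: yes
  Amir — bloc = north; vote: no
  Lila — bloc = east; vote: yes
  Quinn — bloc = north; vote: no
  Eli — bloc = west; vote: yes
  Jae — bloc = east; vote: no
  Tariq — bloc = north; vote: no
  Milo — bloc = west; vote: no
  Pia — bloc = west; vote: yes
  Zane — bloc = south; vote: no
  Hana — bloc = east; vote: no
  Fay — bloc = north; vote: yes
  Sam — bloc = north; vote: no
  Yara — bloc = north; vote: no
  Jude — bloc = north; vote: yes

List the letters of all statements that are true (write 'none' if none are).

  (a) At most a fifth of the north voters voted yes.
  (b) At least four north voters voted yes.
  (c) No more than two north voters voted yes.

(b)

|A| = 18, |A ∩ B| = 7, |A ∖ B| = 11.
(a) |A ∩ B| / |A| ≤ 1/5: fails.
(b) |A ∩ B| ≥ 4: holds.
(c) |A ∩ B| ≤ 2: fails.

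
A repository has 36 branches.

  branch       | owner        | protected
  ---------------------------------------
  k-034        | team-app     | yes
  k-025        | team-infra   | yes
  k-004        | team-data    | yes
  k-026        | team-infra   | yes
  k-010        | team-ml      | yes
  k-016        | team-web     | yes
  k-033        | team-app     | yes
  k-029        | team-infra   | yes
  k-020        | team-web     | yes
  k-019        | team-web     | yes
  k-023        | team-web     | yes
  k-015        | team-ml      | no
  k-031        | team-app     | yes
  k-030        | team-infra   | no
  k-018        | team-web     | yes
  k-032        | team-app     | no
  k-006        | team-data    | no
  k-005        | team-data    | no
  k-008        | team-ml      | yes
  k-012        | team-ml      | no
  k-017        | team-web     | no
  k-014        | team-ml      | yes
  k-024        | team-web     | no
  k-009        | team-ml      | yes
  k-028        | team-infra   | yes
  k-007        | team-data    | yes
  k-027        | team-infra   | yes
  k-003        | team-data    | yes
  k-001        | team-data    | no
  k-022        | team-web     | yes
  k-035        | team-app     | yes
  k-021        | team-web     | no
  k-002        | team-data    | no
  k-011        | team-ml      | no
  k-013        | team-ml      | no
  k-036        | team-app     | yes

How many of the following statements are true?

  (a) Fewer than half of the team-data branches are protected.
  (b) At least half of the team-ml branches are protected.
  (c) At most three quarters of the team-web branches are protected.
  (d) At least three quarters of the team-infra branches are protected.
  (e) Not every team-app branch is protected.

(a) team-data: |A| = 7, |A ∩ B| = 3; needs |A ∩ B| < |A ∖ B| — true.
(b) team-ml: |A| = 8, |A ∩ B| = 4; needs |A ∩ B| ≥ |A ∖ B| — true.
(c) team-web: |A| = 9, |A ∩ B| = 6; needs |A ∩ B| / |A| ≤ 3/4 — true.
(d) team-infra: |A| = 6, |A ∩ B| = 5; needs |A ∩ B| / |A| ≥ 3/4 — true.
(e) team-app: |A| = 6, |A ∩ B| = 5; needs A ⊄ B (|A ∖ B| ≥ 1) — true.

5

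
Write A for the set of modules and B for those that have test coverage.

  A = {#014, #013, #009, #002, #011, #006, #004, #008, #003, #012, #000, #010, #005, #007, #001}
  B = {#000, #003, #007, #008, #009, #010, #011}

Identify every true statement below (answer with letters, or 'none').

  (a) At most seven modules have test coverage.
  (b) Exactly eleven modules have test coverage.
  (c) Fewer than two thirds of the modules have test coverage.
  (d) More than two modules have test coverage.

(a), (c), (d)

|A| = 15, |A ∩ B| = 7, |A ∖ B| = 8.
(a) |A ∩ B| ≤ 7: holds.
(b) |A ∩ B| = 11: fails.
(c) |A ∩ B| / |A| < 2/3: holds.
(d) |A ∩ B| > 2: holds.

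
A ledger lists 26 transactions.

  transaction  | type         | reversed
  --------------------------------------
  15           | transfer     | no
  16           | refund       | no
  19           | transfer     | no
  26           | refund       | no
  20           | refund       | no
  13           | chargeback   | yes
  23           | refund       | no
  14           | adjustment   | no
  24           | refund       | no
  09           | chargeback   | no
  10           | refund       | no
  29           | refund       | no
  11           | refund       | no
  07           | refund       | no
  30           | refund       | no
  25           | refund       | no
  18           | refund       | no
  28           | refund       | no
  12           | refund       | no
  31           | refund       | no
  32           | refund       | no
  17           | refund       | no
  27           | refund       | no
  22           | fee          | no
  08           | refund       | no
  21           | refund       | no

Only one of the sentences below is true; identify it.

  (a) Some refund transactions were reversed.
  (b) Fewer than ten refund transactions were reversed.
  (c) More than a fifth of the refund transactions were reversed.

(b)

|A| = 20, |A ∩ B| = 0, |A ∖ B| = 20.
(a) requires A ∩ B ≠ ∅ (|A ∩ B| ≥ 1): false.
(b) requires |A ∩ B| < 10: true.
(c) requires |A ∩ B| / |A| > 1/5: false.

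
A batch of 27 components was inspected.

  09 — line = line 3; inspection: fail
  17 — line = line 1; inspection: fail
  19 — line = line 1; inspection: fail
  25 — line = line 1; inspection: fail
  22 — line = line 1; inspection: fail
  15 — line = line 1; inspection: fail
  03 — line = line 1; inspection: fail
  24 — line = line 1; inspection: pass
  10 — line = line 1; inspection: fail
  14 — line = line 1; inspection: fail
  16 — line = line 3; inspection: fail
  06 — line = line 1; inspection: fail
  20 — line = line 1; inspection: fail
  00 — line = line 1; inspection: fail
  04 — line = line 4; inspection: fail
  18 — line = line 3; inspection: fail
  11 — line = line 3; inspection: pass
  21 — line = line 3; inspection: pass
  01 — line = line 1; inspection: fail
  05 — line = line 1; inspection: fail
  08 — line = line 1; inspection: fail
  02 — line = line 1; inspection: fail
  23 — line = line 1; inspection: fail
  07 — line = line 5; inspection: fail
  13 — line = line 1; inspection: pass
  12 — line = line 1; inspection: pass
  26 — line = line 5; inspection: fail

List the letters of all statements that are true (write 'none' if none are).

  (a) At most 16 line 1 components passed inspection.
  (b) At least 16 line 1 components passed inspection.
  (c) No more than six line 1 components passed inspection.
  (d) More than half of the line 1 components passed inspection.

|A| = 19, |A ∩ B| = 3, |A ∖ B| = 16.
(a) |A ∩ B| ≤ 16: holds.
(b) |A ∩ B| ≥ 16: fails.
(c) |A ∩ B| ≤ 6: holds.
(d) |A ∩ B| > |A ∖ B|: fails.

(a), (c)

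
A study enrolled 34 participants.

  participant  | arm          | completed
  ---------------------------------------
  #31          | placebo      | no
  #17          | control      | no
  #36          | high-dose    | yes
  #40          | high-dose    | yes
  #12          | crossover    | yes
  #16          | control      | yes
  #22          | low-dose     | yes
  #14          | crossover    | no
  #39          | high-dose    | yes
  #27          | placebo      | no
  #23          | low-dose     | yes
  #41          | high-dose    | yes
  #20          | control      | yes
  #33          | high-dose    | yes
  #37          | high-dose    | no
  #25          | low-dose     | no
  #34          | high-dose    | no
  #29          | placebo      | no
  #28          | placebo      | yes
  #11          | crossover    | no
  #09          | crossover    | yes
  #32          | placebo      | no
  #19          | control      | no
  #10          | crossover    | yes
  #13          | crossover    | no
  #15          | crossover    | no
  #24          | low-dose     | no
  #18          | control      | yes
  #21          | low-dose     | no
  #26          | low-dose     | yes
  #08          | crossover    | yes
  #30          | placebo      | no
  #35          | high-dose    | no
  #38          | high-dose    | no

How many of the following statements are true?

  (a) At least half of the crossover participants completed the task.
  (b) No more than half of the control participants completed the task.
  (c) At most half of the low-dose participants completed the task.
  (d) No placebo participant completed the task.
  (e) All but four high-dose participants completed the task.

(a) crossover: |A| = 8, |A ∩ B| = 4; needs |A ∩ B| ≥ |A ∖ B| — true.
(b) control: |A| = 5, |A ∩ B| = 3; needs |A ∩ B| ≤ |A ∖ B| — false.
(c) low-dose: |A| = 6, |A ∩ B| = 3; needs |A ∩ B| ≤ |A ∖ B| — true.
(d) placebo: |A| = 6, |A ∩ B| = 1; needs A ∩ B = ∅ (|A ∩ B| = 0) — false.
(e) high-dose: |A| = 9, |A ∩ B| = 5; needs |A ∖ B| = 4 — true.

3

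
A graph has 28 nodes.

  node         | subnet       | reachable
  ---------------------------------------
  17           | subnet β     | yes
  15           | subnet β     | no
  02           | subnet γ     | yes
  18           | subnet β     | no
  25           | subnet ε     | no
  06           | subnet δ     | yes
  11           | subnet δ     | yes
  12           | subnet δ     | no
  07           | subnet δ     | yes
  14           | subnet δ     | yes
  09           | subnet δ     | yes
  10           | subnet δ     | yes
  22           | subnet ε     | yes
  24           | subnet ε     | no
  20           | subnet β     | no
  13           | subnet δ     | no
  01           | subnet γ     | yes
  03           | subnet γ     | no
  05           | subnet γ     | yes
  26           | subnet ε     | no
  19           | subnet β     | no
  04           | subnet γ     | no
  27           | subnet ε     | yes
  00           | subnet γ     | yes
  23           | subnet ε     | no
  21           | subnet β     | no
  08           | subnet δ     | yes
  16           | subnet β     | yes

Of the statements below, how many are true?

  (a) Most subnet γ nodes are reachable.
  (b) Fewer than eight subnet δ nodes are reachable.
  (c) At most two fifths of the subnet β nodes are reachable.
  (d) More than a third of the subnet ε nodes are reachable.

3

(a) subnet γ: |A| = 6, |A ∩ B| = 4; needs |A ∩ B| > |A ∖ B| — true.
(b) subnet δ: |A| = 9, |A ∩ B| = 7; needs |A ∩ B| < 8 — true.
(c) subnet β: |A| = 7, |A ∩ B| = 2; needs |A ∩ B| / |A| ≤ 2/5 — true.
(d) subnet ε: |A| = 6, |A ∩ B| = 2; needs |A ∩ B| / |A| > 1/3 — false.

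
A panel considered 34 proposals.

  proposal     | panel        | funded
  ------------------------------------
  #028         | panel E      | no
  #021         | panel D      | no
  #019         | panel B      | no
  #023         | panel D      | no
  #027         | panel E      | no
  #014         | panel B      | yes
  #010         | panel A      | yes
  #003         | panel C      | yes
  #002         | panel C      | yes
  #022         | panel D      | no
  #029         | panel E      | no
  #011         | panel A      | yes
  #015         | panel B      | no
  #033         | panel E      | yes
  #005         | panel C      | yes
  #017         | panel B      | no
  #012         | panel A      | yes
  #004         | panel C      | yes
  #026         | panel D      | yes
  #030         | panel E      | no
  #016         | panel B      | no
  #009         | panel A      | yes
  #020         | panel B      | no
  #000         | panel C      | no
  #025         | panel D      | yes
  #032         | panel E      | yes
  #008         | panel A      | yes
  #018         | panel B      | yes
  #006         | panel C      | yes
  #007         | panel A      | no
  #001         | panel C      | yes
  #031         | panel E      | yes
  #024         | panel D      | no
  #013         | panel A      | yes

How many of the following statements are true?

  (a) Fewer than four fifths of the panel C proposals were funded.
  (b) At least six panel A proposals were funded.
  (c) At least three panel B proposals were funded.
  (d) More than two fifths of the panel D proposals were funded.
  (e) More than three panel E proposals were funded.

(a) panel C: |A| = 7, |A ∩ B| = 6; needs |A ∩ B| / |A| < 4/5 — false.
(b) panel A: |A| = 7, |A ∩ B| = 6; needs |A ∩ B| ≥ 6 — true.
(c) panel B: |A| = 7, |A ∩ B| = 2; needs |A ∩ B| ≥ 3 — false.
(d) panel D: |A| = 6, |A ∩ B| = 2; needs |A ∩ B| / |A| > 2/5 — false.
(e) panel E: |A| = 7, |A ∩ B| = 3; needs |A ∩ B| > 3 — false.

1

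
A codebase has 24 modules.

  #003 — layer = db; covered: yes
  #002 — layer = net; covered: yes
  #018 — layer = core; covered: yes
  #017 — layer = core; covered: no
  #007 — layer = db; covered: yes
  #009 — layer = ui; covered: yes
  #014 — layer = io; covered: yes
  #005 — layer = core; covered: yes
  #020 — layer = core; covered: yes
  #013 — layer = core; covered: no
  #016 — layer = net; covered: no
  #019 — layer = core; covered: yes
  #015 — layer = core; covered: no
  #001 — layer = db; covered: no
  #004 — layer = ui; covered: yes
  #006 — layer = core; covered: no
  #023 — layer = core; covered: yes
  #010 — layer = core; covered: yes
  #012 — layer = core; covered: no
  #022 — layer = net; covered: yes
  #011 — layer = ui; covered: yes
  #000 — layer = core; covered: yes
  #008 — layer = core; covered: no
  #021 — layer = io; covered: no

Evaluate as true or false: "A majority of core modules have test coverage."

True

The determiner here denotes the relation: |A ∩ B| > |A ∖ B|.
A (the restrictor) = {#018, #017, #005, #020, #013, #019, #015, #006, #023, #010, #012, #000, #008}, |A| = 13.
A ∩ B = {#018, #005, #020, #019, #023, #010, #000}, so |A ∩ B| = 7.
A ∖ B = {#017, #013, #015, #006, #012, #008}, so |A ∖ B| = 6.
7 > 6, so the statement is true.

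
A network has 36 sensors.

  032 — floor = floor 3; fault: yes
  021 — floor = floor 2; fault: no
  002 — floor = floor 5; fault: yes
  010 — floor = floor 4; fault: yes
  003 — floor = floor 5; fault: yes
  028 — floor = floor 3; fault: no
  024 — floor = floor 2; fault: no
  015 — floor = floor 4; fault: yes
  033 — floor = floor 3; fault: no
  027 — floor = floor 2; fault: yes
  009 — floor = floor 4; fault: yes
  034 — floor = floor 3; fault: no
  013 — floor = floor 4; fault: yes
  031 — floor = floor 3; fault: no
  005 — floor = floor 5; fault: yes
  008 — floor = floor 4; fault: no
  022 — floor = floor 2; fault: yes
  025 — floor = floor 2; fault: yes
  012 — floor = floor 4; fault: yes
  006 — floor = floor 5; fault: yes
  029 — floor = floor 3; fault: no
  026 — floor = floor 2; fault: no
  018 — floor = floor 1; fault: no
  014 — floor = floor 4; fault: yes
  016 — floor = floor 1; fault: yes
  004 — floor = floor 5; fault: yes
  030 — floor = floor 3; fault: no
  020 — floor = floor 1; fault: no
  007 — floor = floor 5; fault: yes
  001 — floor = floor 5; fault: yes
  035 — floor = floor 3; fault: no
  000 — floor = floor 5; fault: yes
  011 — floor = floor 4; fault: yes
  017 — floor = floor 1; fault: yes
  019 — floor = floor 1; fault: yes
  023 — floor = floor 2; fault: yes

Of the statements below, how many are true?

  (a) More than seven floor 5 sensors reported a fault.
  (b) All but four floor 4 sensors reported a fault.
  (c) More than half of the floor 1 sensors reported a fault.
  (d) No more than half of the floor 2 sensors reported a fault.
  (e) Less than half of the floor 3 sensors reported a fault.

3

(a) floor 5: |A| = 8, |A ∩ B| = 8; needs |A ∩ B| > 7 — true.
(b) floor 4: |A| = 8, |A ∩ B| = 7; needs |A ∖ B| = 4 — false.
(c) floor 1: |A| = 5, |A ∩ B| = 3; needs |A ∩ B| > |A ∖ B| — true.
(d) floor 2: |A| = 7, |A ∩ B| = 4; needs |A ∩ B| ≤ |A ∖ B| — false.
(e) floor 3: |A| = 8, |A ∩ B| = 1; needs |A ∩ B| < |A ∖ B| — true.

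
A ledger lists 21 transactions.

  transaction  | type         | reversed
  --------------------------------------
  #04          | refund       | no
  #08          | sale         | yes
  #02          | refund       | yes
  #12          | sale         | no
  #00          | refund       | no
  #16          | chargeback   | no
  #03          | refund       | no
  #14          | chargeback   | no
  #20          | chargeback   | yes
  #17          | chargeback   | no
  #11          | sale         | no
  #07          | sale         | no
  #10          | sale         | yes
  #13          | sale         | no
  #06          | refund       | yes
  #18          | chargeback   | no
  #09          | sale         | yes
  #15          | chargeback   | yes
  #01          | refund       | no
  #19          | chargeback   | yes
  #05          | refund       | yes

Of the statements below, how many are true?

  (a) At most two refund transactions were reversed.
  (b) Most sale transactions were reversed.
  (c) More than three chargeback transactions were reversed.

0

(a) refund: |A| = 7, |A ∩ B| = 3; needs |A ∩ B| ≤ 2 — false.
(b) sale: |A| = 7, |A ∩ B| = 3; needs |A ∩ B| > |A ∖ B| — false.
(c) chargeback: |A| = 7, |A ∩ B| = 3; needs |A ∩ B| > 3 — false.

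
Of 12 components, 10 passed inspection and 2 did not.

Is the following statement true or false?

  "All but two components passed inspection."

The determiner here denotes the relation: |A ∖ B| = 2.
|A| = 12, |A ∩ B| = 10, |A ∖ B| = 2.
|A ∖ B| = 2, so the statement is true.

True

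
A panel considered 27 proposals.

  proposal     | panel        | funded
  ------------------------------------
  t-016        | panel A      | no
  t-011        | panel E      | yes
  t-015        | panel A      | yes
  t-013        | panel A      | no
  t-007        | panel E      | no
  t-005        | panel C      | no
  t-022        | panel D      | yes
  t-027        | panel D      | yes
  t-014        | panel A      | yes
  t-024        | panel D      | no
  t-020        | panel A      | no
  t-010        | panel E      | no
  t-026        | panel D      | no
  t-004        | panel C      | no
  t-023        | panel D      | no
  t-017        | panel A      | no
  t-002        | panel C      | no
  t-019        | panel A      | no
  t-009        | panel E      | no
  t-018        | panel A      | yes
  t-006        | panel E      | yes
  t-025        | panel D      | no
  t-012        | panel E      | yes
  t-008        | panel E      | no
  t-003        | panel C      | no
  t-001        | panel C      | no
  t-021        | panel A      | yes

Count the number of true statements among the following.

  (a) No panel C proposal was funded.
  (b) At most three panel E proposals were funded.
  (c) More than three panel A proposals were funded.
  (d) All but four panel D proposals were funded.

(a) panel C: |A| = 5, |A ∩ B| = 0; needs A ∩ B = ∅ (|A ∩ B| = 0) — true.
(b) panel E: |A| = 7, |A ∩ B| = 3; needs |A ∩ B| ≤ 3 — true.
(c) panel A: |A| = 9, |A ∩ B| = 4; needs |A ∩ B| > 3 — true.
(d) panel D: |A| = 6, |A ∩ B| = 2; needs |A ∖ B| = 4 — true.

4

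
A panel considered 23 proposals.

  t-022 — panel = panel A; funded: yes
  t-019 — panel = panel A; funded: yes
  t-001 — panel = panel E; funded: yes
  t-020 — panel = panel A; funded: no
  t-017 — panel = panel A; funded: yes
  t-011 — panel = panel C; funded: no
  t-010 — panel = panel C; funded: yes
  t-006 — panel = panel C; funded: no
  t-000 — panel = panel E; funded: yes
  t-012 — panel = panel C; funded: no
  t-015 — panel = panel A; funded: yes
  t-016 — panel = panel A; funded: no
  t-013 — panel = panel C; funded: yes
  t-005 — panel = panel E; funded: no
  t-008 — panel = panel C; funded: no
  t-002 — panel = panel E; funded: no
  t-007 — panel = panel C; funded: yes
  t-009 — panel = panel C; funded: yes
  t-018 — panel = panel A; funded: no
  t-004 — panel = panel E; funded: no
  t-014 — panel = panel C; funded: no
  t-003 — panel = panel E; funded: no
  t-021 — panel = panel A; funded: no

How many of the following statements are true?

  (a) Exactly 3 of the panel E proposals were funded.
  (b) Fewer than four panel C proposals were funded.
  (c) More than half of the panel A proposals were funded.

(a) panel E: |A| = 6, |A ∩ B| = 2; needs |A ∩ B| = 3 — false.
(b) panel C: |A| = 9, |A ∩ B| = 4; needs |A ∩ B| < 4 — false.
(c) panel A: |A| = 8, |A ∩ B| = 4; needs |A ∩ B| > |A ∖ B| — false.

0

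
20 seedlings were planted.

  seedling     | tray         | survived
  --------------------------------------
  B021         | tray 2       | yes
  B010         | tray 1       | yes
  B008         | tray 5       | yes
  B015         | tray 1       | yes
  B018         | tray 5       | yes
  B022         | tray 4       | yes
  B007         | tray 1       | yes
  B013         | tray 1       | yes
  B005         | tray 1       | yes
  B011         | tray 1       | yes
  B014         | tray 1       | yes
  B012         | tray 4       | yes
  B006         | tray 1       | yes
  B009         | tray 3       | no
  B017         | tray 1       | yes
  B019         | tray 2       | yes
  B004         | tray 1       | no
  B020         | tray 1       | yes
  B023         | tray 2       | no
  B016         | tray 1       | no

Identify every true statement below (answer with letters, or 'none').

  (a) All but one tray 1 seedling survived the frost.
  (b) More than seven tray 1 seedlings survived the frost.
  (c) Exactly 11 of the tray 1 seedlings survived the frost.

(b)

|A| = 12, |A ∩ B| = 10, |A ∖ B| = 2.
(a) |A ∖ B| = 1: fails.
(b) |A ∩ B| > 7: holds.
(c) |A ∩ B| = 11: fails.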